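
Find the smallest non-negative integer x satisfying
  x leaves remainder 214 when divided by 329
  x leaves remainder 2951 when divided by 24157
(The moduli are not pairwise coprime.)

268678

gcd(329, 24157) = 7 and 7 | (2951 − 214), so the pair is consistent; merging gives x ≡ 268678 (mod 1135379), where 1135379 = lcm(329, 24157).
The solution is unique modulo lcm(329, 24157) = 1135379.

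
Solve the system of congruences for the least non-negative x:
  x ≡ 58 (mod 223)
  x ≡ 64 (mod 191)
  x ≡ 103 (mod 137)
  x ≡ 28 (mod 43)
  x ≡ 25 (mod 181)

The moduli are pairwise coprime; N = 223·191·137·43·181 = 45415680703.
N/223 = 203657761; 203657761 ≡ 112 (mod 223); 112·2 ≡ 1, so inverse 2.
N/191 = 237778433; 237778433 ≡ 50 (mod 191); 50·149 ≡ 1, so inverse 149.
N/137 = 331501319; 331501319 ≡ 90 (mod 137); 90·102 ≡ 1, so inverse 102.
N/43 = 1056178621; 1056178621 ≡ 22 (mod 43); 22·2 ≡ 1, so inverse 2.
N/181 = 250915363; 250915363 ≡ 131 (mod 181); 131·76 ≡ 1, so inverse 76.
x ≡ 58·203657761·2 + 64·237778433·149 + 103·331501319·102 + 28·1056178621·2 + 25·250915363·76 = 6309717487254.
6309717487254 mod 45415680703 = 42353550240.

42353550240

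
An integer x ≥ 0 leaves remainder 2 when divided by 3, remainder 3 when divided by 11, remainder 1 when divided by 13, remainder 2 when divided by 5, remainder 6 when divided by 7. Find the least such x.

Combine the congruences pairwise.
From x ≡ 2 (mod 3) write x = 2 + 3t. Substituting into x ≡ 3 (mod 11) gives 3t ≡ 1 (mod 11), and since 3⁻¹ ≡ 4 (mod 11), t ≡ 4. Hence x ≡ 2 + 3·4 = 14 (mod 33).
From x ≡ 14 (mod 33) write x = 14 + 33t. Substituting into x ≡ 1 (mod 13) gives 33t ≡ 0 (mod 13), and since 7⁻¹ ≡ 2 (mod 13), t ≡ 0. Hence x ≡ 14 + 33·0 = 14 (mod 429).
From x ≡ 14 (mod 429) write x = 14 + 429t. Substituting into x ≡ 2 (mod 5) gives 429t ≡ 3 (mod 5), and since 4⁻¹ ≡ 4 (mod 5), t ≡ 2. Hence x ≡ 14 + 429·2 = 872 (mod 2145).
From x ≡ 872 (mod 2145) write x = 872 + 2145t. Substituting into x ≡ 6 (mod 7) gives 2145t ≡ 2 (mod 7), and since 3⁻¹ ≡ 5 (mod 7), t ≡ 3. Hence x ≡ 872 + 2145·3 = 7307 (mod 15015).

7307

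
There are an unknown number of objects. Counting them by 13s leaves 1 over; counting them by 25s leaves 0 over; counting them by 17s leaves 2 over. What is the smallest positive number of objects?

From N ≡ 1 (mod 13) write N = 1 + 13t. Substituting into N ≡ 0 (mod 25) gives 13t ≡ 24 (mod 25), and since 13⁻¹ ≡ 2 (mod 25), t ≡ 23. Hence N ≡ 1 + 13·23 = 300 (mod 325).
From N ≡ 300 (mod 325) write N = 300 + 325t. Substituting into N ≡ 2 (mod 17) gives 325t ≡ 8 (mod 17), and since 2⁻¹ ≡ 9 (mod 17), t ≡ 4. Hence N ≡ 300 + 325·4 = 1600 (mod 5525).

1600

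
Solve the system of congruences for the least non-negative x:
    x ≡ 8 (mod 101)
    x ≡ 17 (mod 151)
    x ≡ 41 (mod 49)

689030

The moduli are pairwise coprime; N = 101·151·49 = 747299.
N/101 = 7399; 7399 ≡ 26 (mod 101); 26·35 ≡ 1, so inverse 35.
N/151 = 4949; 4949 ≡ 117 (mod 151); 117·111 ≡ 1, so inverse 111.
N/49 = 15251; 15251 ≡ 12 (mod 49); 12·45 ≡ 1, so inverse 45.
x ≡ 8·7399·35 + 17·4949·111 + 41·15251·45 = 39548578.
39548578 mod 747299 = 689030.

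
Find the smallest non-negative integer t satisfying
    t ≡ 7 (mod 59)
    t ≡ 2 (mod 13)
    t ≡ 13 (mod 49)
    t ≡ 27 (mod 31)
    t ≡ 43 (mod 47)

The moduli are pairwise coprime; N = 59·13·49·31·47 = 54758431.
N/59 = 928109; 928109 ≡ 39 (mod 59); 39·56 ≡ 1, so inverse 56.
N/13 = 4212187; 4212187 ≡ 5 (mod 13); 5·8 ≡ 1, so inverse 8.
N/49 = 1117519; 1117519 ≡ 25 (mod 49); 25·2 ≡ 1, so inverse 2.
N/31 = 1766401; 1766401 ≡ 21 (mod 31); 21·3 ≡ 1, so inverse 3.
N/47 = 1165073; 1165073 ≡ 37 (mod 47); 37·14 ≡ 1, so inverse 14.
t ≡ 7·928109·56 + 2·4212187·8 + 13·1117519·2 + 27·1766401·3 + 43·1165073·14 = 1304721641.
1304721641 mod 54758431 = 45277728.

45277728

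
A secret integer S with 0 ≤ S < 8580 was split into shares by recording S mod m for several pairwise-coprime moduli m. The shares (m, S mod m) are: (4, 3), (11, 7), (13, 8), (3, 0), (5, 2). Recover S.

8367

The moduli are pairwise coprime; N = 4·11·13·3·5 = 8580.
N/4 = 2145; 2145 ≡ 1 (mod 4), inverse 1.
N/11 = 780; 780 ≡ 10 (mod 11); 10·10 ≡ 1, so inverse 10.
N/13 = 660; 660 ≡ 10 (mod 13); 10·4 ≡ 1, so inverse 4.
N/3 = 2860; 2860 ≡ 1 (mod 3), inverse 1.
N/5 = 1716; 1716 ≡ 1 (mod 5), inverse 1.
S ≡ 3·2145·1 + 7·780·10 + 8·660·4 + 0·2860·1 + 2·1716·1 = 85587.
85587 mod 8580 = 8367.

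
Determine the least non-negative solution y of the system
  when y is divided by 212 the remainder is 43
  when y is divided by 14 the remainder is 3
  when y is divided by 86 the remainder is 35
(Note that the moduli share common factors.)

gcd(212, 14) = 2 and 2 | (3 − 43), so the pair is consistent; merging gives y ≡ 255 (mod 1484), where 1484 = lcm(212, 14).
gcd(1484, 86) = 2 and 2 | (35 − 255), so the pair is consistent; merging gives y ≡ 49227 (mod 63812), where 63812 = lcm(1484, 86).
The solution is unique modulo lcm(212, 14, 86) = 63812.

49227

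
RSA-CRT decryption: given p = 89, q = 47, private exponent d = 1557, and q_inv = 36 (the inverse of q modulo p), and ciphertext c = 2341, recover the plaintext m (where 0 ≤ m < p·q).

2454

d_p = d mod (p−1) = 1557 mod 88 = 61; d_q = d mod (q−1) = 39.
m₁ = c^(d_p) mod p: c ≡ 27 (mod 89), and 27^61 mod 89 = 51.
m₂ = c^(d_q) mod q: c ≡ 38 (mod 47), and 38^39 mod 47 = 10.
h = q_inv·(m₁ − m₂) mod p = 36·(51 − 10) mod 89 = 52.
m = m₂ + h·q = 10 + 52·47 = 2454.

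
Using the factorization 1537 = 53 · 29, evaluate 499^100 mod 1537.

384

Mod 53: 499 ≡ 22; by Fermat, exponent reduces to 100 mod 52 = 48; 22^48 ≡ 13 (mod 53).
Mod 29: 499 ≡ 6; by Fermat, exponent reduces to 100 mod 28 = 16; 6^16 ≡ 7 (mod 29).
Combine by CRT: x ≡ 13 (mod 53), x ≡ 7 (mod 29) ⇒ x ≡ 384 (mod 1537).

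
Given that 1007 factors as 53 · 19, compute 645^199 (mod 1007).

Mod 53: 645 ≡ 9; by Fermat, exponent reduces to 199 mod 52 = 43; 9^43 ≡ 11 (mod 53).
Mod 19: 645 ≡ 18; by Fermat, exponent reduces to 199 mod 18 = 1; 18^1 ≡ 18 (mod 19).
Combine by CRT: x ≡ 11 (mod 53), x ≡ 18 (mod 19) ⇒ x ≡ 170 (mod 1007).

170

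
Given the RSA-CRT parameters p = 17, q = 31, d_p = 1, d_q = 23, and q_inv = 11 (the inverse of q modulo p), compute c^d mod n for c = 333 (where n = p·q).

418

m₁ = c^(d_p) mod p: c ≡ 10 (mod 17), and 10^1 mod 17 = 10.
m₂ = c^(d_q) mod q: c ≡ 23 (mod 31), and 23^23 mod 31 = 15.
h = q_inv·(m₁ − m₂) mod p = 11·(10 − 15) mod 17 = 13.
m = m₂ + h·q = 15 + 13·31 = 418.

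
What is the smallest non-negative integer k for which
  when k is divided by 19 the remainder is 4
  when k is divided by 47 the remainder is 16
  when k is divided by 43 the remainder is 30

The moduli are pairwise coprime; N = 19·47·43 = 38399.
N/19 = 2021; 2021 ≡ 7 (mod 19); 7·11 ≡ 1, so inverse 11.
N/47 = 817; 817 ≡ 18 (mod 47); 18·34 ≡ 1, so inverse 34.
N/43 = 893; 893 ≡ 33 (mod 43); 33·30 ≡ 1, so inverse 30.
k ≡ 4·2021·11 + 16·817·34 + 30·893·30 = 1337072.
1337072 mod 38399 = 31506.

31506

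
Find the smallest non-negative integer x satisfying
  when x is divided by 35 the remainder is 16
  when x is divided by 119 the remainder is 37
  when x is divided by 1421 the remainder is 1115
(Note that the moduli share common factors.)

2536

gcd(35, 119) = 7 and 7 | (37 − 16), so the pair is consistent; merging gives x ≡ 156 (mod 595), where 595 = lcm(35, 119).
gcd(595, 1421) = 7 and 7 | (1115 − 156), so the pair is consistent; merging gives x ≡ 2536 (mod 120785), where 120785 = lcm(595, 1421).
The solution is unique modulo lcm(35, 119, 1421) = 120785.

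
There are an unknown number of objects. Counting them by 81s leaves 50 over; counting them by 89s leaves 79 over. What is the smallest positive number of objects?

4262

From N ≡ 50 (mod 81) write N = 50 + 81t. Substituting into N ≡ 79 (mod 89) gives 81t ≡ 29 (mod 89), and since 81⁻¹ ≡ 11 (mod 89), t ≡ 52. Hence N ≡ 50 + 81·52 = 4262 (mod 7209).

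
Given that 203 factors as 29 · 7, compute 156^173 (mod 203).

130

Mod 29: 156 ≡ 11; by Fermat, exponent reduces to 173 mod 28 = 5; 11^5 ≡ 14 (mod 29).
Mod 7: 156 ≡ 2; by Fermat, exponent reduces to 173 mod 6 = 5; 2^5 ≡ 4 (mod 7).
Combine by CRT: x ≡ 14 (mod 29), x ≡ 4 (mod 7) ⇒ x ≡ 130 (mod 203).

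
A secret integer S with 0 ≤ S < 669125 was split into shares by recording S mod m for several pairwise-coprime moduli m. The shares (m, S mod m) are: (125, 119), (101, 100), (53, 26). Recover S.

62619

The moduli are pairwise coprime; N = 125·101·53 = 669125.
N/125 = 5353; 5353 ≡ 103 (mod 125); 103·17 ≡ 1, so inverse 17.
N/101 = 6625; 6625 ≡ 60 (mod 101); 60·32 ≡ 1, so inverse 32.
N/53 = 12625; 12625 ≡ 11 (mod 53); 11·29 ≡ 1, so inverse 29.
S ≡ 119·5353·17 + 100·6625·32 + 26·12625·29 = 41548369.
41548369 mod 669125 = 62619.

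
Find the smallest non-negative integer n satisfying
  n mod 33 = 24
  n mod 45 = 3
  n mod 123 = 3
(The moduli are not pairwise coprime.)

Combine the congruences pairwise.
gcd(33, 45) = 3 and 3 | (3 − 24), so the pair is consistent; merging gives n ≡ 453 (mod 495), where 495 = lcm(33, 45).
gcd(495, 123) = 3 and 3 | (3 − 453), so the pair is consistent; merging gives n ≡ 7383 (mod 20295), where 20295 = lcm(495, 123).
The solution is unique modulo lcm(33, 45, 123) = 20295.

7383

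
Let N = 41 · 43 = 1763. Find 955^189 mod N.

Mod 41: 955 ≡ 12; by Fermat, exponent reduces to 189 mod 40 = 29; 12^29 ≡ 30 (mod 41).
Mod 43: 955 ≡ 9; by Fermat, exponent reduces to 189 mod 42 = 21; 9^21 ≡ 1 (mod 43).
Combine by CRT: x ≡ 30 (mod 41), x ≡ 1 (mod 43) ⇒ x ≡ 1506 (mod 1763).

1506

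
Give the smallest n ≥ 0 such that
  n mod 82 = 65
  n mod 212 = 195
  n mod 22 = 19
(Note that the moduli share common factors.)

60827

gcd(82, 212) = 2 and 2 | (195 − 65), so the pair is consistent; merging gives n ≡ 8675 (mod 8692), where 8692 = lcm(82, 212).
gcd(8692, 22) = 2 and 2 | (19 − 8675), so the pair is consistent; merging gives n ≡ 60827 (mod 95612), where 95612 = lcm(8692, 22).
The solution is unique modulo lcm(82, 212, 22) = 95612.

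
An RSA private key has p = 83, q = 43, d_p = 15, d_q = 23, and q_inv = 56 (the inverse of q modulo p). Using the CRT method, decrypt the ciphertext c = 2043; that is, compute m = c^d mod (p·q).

806

m₁ = c^(d_p) mod p: c ≡ 51 (mod 83), and 51^15 mod 83 = 59.
m₂ = c^(d_q) mod q: c ≡ 22 (mod 43), and 22^23 mod 43 = 32.
h = q_inv·(m₁ − m₂) mod p = 56·(59 − 32) mod 83 = 18.
m = m₂ + h·q = 32 + 18·43 = 806.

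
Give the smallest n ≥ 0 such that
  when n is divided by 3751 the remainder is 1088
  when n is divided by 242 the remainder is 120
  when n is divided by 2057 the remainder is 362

Combine the congruences pairwise.
gcd(3751, 242) = 121 and 121 | (120 − 1088), so the pair is consistent; merging gives n ≡ 1088 (mod 7502), where 7502 = lcm(3751, 242).
gcd(7502, 2057) = 121 and 121 | (362 − 1088), so the pair is consistent; merging gives n ≡ 8590 (mod 127534), where 127534 = lcm(7502, 2057).
The solution is unique modulo lcm(3751, 242, 2057) = 127534.

8590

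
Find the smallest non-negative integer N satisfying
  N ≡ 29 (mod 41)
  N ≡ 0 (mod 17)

357

Combine the congruences pairwise.
From N ≡ 29 (mod 41) write N = 29 + 41t. Substituting into N ≡ 0 (mod 17) gives 41t ≡ 5 (mod 17), and since 7⁻¹ ≡ 5 (mod 17), t ≡ 8. Hence N ≡ 29 + 41·8 = 357 (mod 697).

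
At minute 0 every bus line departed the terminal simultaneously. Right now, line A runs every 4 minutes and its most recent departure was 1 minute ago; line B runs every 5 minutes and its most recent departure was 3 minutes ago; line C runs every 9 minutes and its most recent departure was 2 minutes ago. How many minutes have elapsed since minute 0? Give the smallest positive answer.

From t ≡ 1 (mod 4) write t = 1 + 4s. Substituting into t ≡ 3 (mod 5) gives 4s ≡ 2 (mod 5), and since 4⁻¹ ≡ 4 (mod 5), s ≡ 3. Hence t ≡ 1 + 4·3 = 13 (mod 20).
From t ≡ 13 (mod 20) write t = 13 + 20s. Substituting into t ≡ 2 (mod 9) gives 20s ≡ 7 (mod 9), and since 2⁻¹ ≡ 5 (mod 9), s ≡ 8. Hence t ≡ 13 + 20·8 = 173 (mod 180).

173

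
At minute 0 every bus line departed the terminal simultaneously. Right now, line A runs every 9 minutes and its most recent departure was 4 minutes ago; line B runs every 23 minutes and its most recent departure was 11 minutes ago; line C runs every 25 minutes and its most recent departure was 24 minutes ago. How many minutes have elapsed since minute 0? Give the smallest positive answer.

From t ≡ 4 (mod 9) write t = 4 + 9s. Substituting into t ≡ 11 (mod 23) gives 9s ≡ 7 (mod 23), and since 9⁻¹ ≡ 18 (mod 23), s ≡ 11. Hence t ≡ 4 + 9·11 = 103 (mod 207).
From t ≡ 103 (mod 207) write t = 103 + 207s. Substituting into t ≡ 24 (mod 25) gives 207s ≡ 21 (mod 25), and since 7⁻¹ ≡ 18 (mod 25), s ≡ 3. Hence t ≡ 103 + 207·3 = 724 (mod 5175).

724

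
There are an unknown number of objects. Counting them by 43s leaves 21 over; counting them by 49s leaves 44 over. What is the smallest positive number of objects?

From N ≡ 21 (mod 43) write N = 21 + 43t. Substituting into N ≡ 44 (mod 49) gives 43t ≡ 23 (mod 49), and since 43⁻¹ ≡ 8 (mod 49), t ≡ 37. Hence N ≡ 21 + 43·37 = 1612 (mod 2107).

1612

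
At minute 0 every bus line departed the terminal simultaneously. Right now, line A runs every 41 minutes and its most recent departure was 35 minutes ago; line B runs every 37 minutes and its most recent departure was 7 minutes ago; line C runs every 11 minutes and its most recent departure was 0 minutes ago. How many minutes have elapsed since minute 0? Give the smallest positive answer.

1265

The moduli are pairwise coprime; N = 41·37·11 = 16687.
N/41 = 407; 407 ≡ 38 (mod 41); 38·27 ≡ 1, so inverse 27.
N/37 = 451; 451 ≡ 7 (mod 37); 7·16 ≡ 1, so inverse 16.
N/11 = 1517; 1517 ≡ 10 (mod 11); 10·10 ≡ 1, so inverse 10.
t ≡ 35·407·27 + 7·451·16 + 0·1517·10 = 435127.
435127 mod 16687 = 1265.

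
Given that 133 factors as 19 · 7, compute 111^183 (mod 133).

125

Mod 19: 111 ≡ 16; by Fermat, exponent reduces to 183 mod 18 = 3; 16^3 ≡ 11 (mod 19).
Mod 7: 111 ≡ 6; by Fermat, exponent reduces to 183 mod 6 = 3; 6^3 ≡ 6 (mod 7).
Combine by CRT: x ≡ 11 (mod 19), x ≡ 6 (mod 7) ⇒ x ≡ 125 (mod 133).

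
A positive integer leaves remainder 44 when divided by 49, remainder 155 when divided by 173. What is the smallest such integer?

4307

From N ≡ 44 (mod 49) write N = 44 + 49t. Substituting into N ≡ 155 (mod 173) gives 49t ≡ 111 (mod 173), and since 49⁻¹ ≡ 113 (mod 173), t ≡ 87. Hence N ≡ 44 + 49·87 = 4307 (mod 8477).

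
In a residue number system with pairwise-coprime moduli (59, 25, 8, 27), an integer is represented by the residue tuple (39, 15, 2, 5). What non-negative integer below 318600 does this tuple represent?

From x ≡ 39 (mod 59) write x = 39 + 59t. Substituting into x ≡ 15 (mod 25) gives 59t ≡ 1 (mod 25), and since 9⁻¹ ≡ 14 (mod 25), t ≡ 14. Hence x ≡ 39 + 59·14 = 865 (mod 1475).
From x ≡ 865 (mod 1475) write x = 865 + 1475t. Substituting into x ≡ 2 (mod 8) gives 1475t ≡ 1 (mod 8), and since 3⁻¹ ≡ 3 (mod 8), t ≡ 3. Hence x ≡ 865 + 1475·3 = 5290 (mod 11800).
From x ≡ 5290 (mod 11800) write x = 5290 + 11800t. Substituting into x ≡ 5 (mod 27) gives 11800t ≡ 7 (mod 27), and since 1⁻¹ ≡ 1 (mod 27), t ≡ 7. Hence x ≡ 5290 + 11800·7 = 87890 (mod 318600).

87890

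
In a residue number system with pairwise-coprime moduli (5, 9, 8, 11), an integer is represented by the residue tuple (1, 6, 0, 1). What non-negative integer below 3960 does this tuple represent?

2256

From x ≡ 1 (mod 5) write x = 1 + 5t. Substituting into x ≡ 6 (mod 9) gives 5t ≡ 5 (mod 9), and since 5⁻¹ ≡ 2 (mod 9), t ≡ 1. Hence x ≡ 1 + 5·1 = 6 (mod 45).
From x ≡ 6 (mod 45) write x = 6 + 45t. Substituting into x ≡ 0 (mod 8) gives 45t ≡ 2 (mod 8), and since 5⁻¹ ≡ 5 (mod 8), t ≡ 2. Hence x ≡ 6 + 45·2 = 96 (mod 360).
From x ≡ 96 (mod 360) write x = 96 + 360t. Substituting into x ≡ 1 (mod 11) gives 360t ≡ 4 (mod 11), and since 8⁻¹ ≡ 7 (mod 11), t ≡ 6. Hence x ≡ 96 + 360·6 = 2256 (mod 3960).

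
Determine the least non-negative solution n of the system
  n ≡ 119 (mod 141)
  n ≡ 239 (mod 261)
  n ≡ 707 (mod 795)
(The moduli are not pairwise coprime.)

453857

gcd(141, 261) = 3 and 3 | (239 − 119), so the pair is consistent; merging gives n ≡ 12245 (mod 12267), where 12267 = lcm(141, 261).
gcd(12267, 795) = 3 and 3 | (707 − 12245), so the pair is consistent; merging gives n ≡ 453857 (mod 3250755), where 3250755 = lcm(12267, 795).
The solution is unique modulo lcm(141, 261, 795) = 3250755.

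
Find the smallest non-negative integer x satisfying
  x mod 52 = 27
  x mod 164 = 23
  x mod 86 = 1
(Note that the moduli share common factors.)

gcd(52, 164) = 4 and 4 | (23 − 27), so the pair is consistent; merging gives x ≡ 1171 (mod 2132), where 2132 = lcm(52, 164).
gcd(2132, 86) = 2 and 2 | (1 − 1171), so the pair is consistent; merging gives x ≡ 48075 (mod 91676), where 91676 = lcm(2132, 86).
The solution is unique modulo lcm(52, 164, 86) = 91676.

48075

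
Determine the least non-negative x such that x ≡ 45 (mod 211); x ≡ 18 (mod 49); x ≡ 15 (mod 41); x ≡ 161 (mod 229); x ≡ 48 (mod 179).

4958596472

Combine the congruences pairwise.
From x ≡ 45 (mod 211) write x = 45 + 211t. Substituting into x ≡ 18 (mod 49) gives 211t ≡ 22 (mod 49), and since 15⁻¹ ≡ 36 (mod 49), t ≡ 8. Hence x ≡ 45 + 211·8 = 1733 (mod 10339).
From x ≡ 1733 (mod 10339) write x = 1733 + 10339t. Substituting into x ≡ 15 (mod 41) gives 10339t ≡ 4 (mod 41), and since 7⁻¹ ≡ 6 (mod 41), t ≡ 24. Hence x ≡ 1733 + 10339·24 = 249869 (mod 423899).
From x ≡ 249869 (mod 423899) write x = 249869 + 423899t. Substituting into x ≡ 161 (mod 229) gives 423899t ≡ 131 (mod 229), and since 20⁻¹ ≡ 126 (mod 229), t ≡ 18. Hence x ≡ 249869 + 423899·18 = 7880051 (mod 97072871).
From x ≡ 7880051 (mod 97072871) write x = 7880051 + 97072871t. Substituting into x ≡ 48 (mod 179) gives 97072871t ≡ 114 (mod 179), and since 97⁻¹ ≡ 24 (mod 179), t ≡ 51. Hence x ≡ 7880051 + 97072871·51 = 4958596472 (mod 17376043909).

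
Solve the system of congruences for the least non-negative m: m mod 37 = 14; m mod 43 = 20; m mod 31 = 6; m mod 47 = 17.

The moduli are pairwise coprime; N = 37·43·31·47 = 2318087.
N/37 = 62651; 62651 ≡ 10 (mod 37); 10·26 ≡ 1, so inverse 26.
N/43 = 53909; 53909 ≡ 30 (mod 43); 30·33 ≡ 1, so inverse 33.
N/31 = 74777; 74777 ≡ 5 (mod 31); 5·25 ≡ 1, so inverse 25.
N/47 = 49321; 49321 ≡ 18 (mod 47); 18·34 ≡ 1, so inverse 34.
m ≡ 14·62651·26 + 20·53909·33 + 6·74777·25 + 17·49321·34 = 98108992.
98108992 mod 2318087 = 749338.

749338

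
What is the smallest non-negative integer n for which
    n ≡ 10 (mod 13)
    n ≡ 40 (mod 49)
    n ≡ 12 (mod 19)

The moduli are pairwise coprime; M = 13·49·19 = 12103.
M/13 = 931; 931 ≡ 8 (mod 13); 8·5 ≡ 1, so inverse 5.
M/49 = 247; 247 ≡ 2 (mod 49); 2·25 ≡ 1, so inverse 25.
M/19 = 637; 637 ≡ 10 (mod 19); 10·2 ≡ 1, so inverse 2.
n ≡ 10·931·5 + 40·247·25 + 12·637·2 = 308838.
308838 mod 12103 = 6263.

6263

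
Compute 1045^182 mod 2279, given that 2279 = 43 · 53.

1167

Mod 43: 1045 ≡ 13; by Fermat, exponent reduces to 182 mod 42 = 14; 13^14 ≡ 6 (mod 43).
Mod 53: 1045 ≡ 38; by Fermat, exponent reduces to 182 mod 52 = 26; 38^26 ≡ 1 (mod 53).
Combine by CRT: x ≡ 6 (mod 43), x ≡ 1 (mod 53) ⇒ x ≡ 1167 (mod 2279).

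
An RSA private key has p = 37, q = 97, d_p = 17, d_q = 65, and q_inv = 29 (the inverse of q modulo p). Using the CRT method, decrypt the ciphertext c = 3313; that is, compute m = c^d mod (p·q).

1689

m₁ = c^(d_p) mod p: c ≡ 20 (mod 37), and 20^17 mod 37 = 24.
m₂ = c^(d_q) mod q: c ≡ 15 (mod 97), and 15^65 mod 97 = 40.
h = q_inv·(m₁ − m₂) mod p = 29·(24 − 40) mod 37 = 17.
m = m₂ + h·q = 40 + 17·97 = 1689.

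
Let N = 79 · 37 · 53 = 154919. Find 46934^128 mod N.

105644

Mod 79: 46934 ≡ 8; by Fermat, exponent reduces to 128 mod 78 = 50; 8^50 ≡ 21 (mod 79).
Mod 37: 46934 ≡ 18; by Fermat, exponent reduces to 128 mod 36 = 20; 18^20 ≡ 9 (mod 37).
Mod 53: 46934 ≡ 29; by Fermat, exponent reduces to 128 mod 52 = 24; 29^24 ≡ 15 (mod 53).
Combine by CRT: x ≡ 21 (mod 79), x ≡ 9 (mod 37), x ≡ 15 (mod 53) ⇒ x ≡ 105644 (mod 154919).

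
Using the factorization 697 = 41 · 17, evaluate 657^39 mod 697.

Mod 41: 657 ≡ 1; 1^39 ≡ 1 (mod 41).
Mod 17: 657 ≡ 11; by Fermat, exponent reduces to 39 mod 16 = 7; 11^7 ≡ 3 (mod 17).
Combine by CRT: x ≡ 1 (mod 41), x ≡ 3 (mod 17) ⇒ x ≡ 411 (mod 697).

411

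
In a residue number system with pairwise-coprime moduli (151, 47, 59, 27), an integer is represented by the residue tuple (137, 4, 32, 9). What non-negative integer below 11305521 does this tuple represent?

From x ≡ 137 (mod 151) write x = 137 + 151t. Substituting into x ≡ 4 (mod 47) gives 151t ≡ 8 (mod 47), and since 10⁻¹ ≡ 33 (mod 47), t ≡ 29. Hence x ≡ 137 + 151·29 = 4516 (mod 7097).
From x ≡ 4516 (mod 7097) write x = 4516 + 7097t. Substituting into x ≡ 32 (mod 59) gives 7097t ≡ 0 (mod 59), and since 17⁻¹ ≡ 7 (mod 59), t ≡ 0. Hence x ≡ 4516 + 7097·0 = 4516 (mod 418723).
From x ≡ 4516 (mod 418723) write x = 4516 + 418723t. Substituting into x ≡ 9 (mod 27) gives 418723t ≡ 2 (mod 27), and since 7⁻¹ ≡ 4 (mod 27), t ≡ 8. Hence x ≡ 4516 + 418723·8 = 3354300 (mod 11305521).

3354300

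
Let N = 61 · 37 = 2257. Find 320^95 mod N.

Mod 61: 320 ≡ 15; by Fermat, exponent reduces to 95 mod 60 = 35; 15^35 ≡ 47 (mod 61).
Mod 37: 320 ≡ 24; by Fermat, exponent reduces to 95 mod 36 = 23; 24^23 ≡ 35 (mod 37).
Combine by CRT: x ≡ 47 (mod 61), x ≡ 35 (mod 37) ⇒ x ≡ 1145 (mod 2257).

1145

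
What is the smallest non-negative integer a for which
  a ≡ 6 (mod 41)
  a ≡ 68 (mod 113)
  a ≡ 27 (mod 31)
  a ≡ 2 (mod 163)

The moduli are pairwise coprime; N = 41·113·31·163 = 23410549.
N/41 = 570989; 570989 ≡ 23 (mod 41); 23·25 ≡ 1, so inverse 25.
N/113 = 207173; 207173 ≡ 44 (mod 113); 44·18 ≡ 1, so inverse 18.
N/31 = 755179; 755179 ≡ 19 (mod 31); 19·18 ≡ 1, so inverse 18.
N/163 = 143623; 143623 ≡ 20 (mod 163); 20·106 ≡ 1, so inverse 106.
a ≡ 6·570989·25 + 68·207173·18 + 27·755179·18 + 2·143623·106 = 736693172.
736693172 mod 23410549 = 10966153.

10966153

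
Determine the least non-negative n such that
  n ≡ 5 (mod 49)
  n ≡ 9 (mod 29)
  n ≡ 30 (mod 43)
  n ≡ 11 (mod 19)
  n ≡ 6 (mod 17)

6744365

From n ≡ 5 (mod 49) write n = 5 + 49t. Substituting into n ≡ 9 (mod 29) gives 49t ≡ 4 (mod 29), and since 20⁻¹ ≡ 16 (mod 29), t ≡ 6. Hence n ≡ 5 + 49·6 = 299 (mod 1421).
From n ≡ 299 (mod 1421) write n = 299 + 1421t. Substituting into n ≡ 30 (mod 43) gives 1421t ≡ 32 (mod 43), and since 2⁻¹ ≡ 22 (mod 43), t ≡ 16. Hence n ≡ 299 + 1421·16 = 23035 (mod 61103).
From n ≡ 23035 (mod 61103) write n = 23035 + 61103t. Substituting into n ≡ 11 (mod 19) gives 61103t ≡ 4 (mod 19), and since 18⁻¹ ≡ 18 (mod 19), t ≡ 15. Hence n ≡ 23035 + 61103·15 = 939580 (mod 1160957).
From n ≡ 939580 (mod 1160957) write n = 939580 + 1160957t. Substituting into n ≡ 6 (mod 17) gives 1160957t ≡ 16 (mod 17), and since 10⁻¹ ≡ 12 (mod 17), t ≡ 5. Hence n ≡ 939580 + 1160957·5 = 6744365 (mod 19736269).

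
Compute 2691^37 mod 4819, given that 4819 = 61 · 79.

Mod 61: 2691 ≡ 7; 7^37 ≡ 18 (mod 61).
Mod 79: 2691 ≡ 5; 5^37 ≡ 19 (mod 79).
Combine by CRT: x ≡ 18 (mod 61), x ≡ 19 (mod 79) ⇒ x ≡ 3495 (mod 4819).

3495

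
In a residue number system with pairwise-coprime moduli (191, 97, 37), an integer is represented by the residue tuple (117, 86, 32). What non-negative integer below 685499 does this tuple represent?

662887

From x ≡ 117 (mod 191) write x = 117 + 191t. Substituting into x ≡ 86 (mod 97) gives 191t ≡ 66 (mod 97), and since 94⁻¹ ≡ 32 (mod 97), t ≡ 75. Hence x ≡ 117 + 191·75 = 14442 (mod 18527).
From x ≡ 14442 (mod 18527) write x = 14442 + 18527t. Substituting into x ≡ 32 (mod 37) gives 18527t ≡ 20 (mod 37), and since 27⁻¹ ≡ 11 (mod 37), t ≡ 35. Hence x ≡ 14442 + 18527·35 = 662887 (mod 685499).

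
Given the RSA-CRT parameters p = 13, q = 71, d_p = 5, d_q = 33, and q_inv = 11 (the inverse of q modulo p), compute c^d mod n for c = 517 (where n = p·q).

30

m₁ = c^(d_p) mod p: c ≡ 10 (mod 13), and 10^5 mod 13 = 4.
m₂ = c^(d_q) mod q: c ≡ 20 (mod 71), and 20^33 mod 71 = 30.
h = q_inv·(m₁ − m₂) mod p = 11·(4 − 30) mod 13 = 0.
m = m₂ + h·q = 30 + 0·71 = 30.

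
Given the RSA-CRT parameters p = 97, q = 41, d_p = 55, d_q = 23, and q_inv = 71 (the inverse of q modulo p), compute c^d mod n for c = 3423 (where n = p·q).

m₁ = c^(d_p) mod p: c ≡ 28 (mod 97), and 28^55 mod 97 = 20.
m₂ = c^(d_q) mod q: c ≡ 20 (mod 41), and 20^23 mod 41 = 5.
h = q_inv·(m₁ − m₂) mod p = 71·(20 − 5) mod 97 = 95.
m = m₂ + h·q = 5 + 95·41 = 3900.

3900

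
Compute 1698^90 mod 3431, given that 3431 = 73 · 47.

Mod 73: 1698 ≡ 19; by Fermat, exponent reduces to 90 mod 72 = 18; 19^18 ≡ 72 (mod 73).
Mod 47: 1698 ≡ 6; by Fermat, exponent reduces to 90 mod 46 = 44; 6^44 ≡ 17 (mod 47).
Combine by CRT: x ≡ 72 (mod 73), x ≡ 17 (mod 47) ⇒ x ≡ 1897 (mod 3431).

1897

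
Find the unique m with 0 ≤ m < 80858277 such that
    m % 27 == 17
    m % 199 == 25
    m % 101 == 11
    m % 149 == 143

Combine the congruences pairwise.
From m ≡ 17 (mod 27) write m = 17 + 27t. Substituting into m ≡ 25 (mod 199) gives 27t ≡ 8 (mod 199), and since 27⁻¹ ≡ 59 (mod 199), t ≡ 74. Hence m ≡ 17 + 27·74 = 2015 (mod 5373).
From m ≡ 2015 (mod 5373) write m = 2015 + 5373t. Substituting into m ≡ 11 (mod 101) gives 5373t ≡ 16 (mod 101), and since 20⁻¹ ≡ 96 (mod 101), t ≡ 21. Hence m ≡ 2015 + 5373·21 = 114848 (mod 542673).
From m ≡ 114848 (mod 542673) write m = 114848 + 542673t. Substituting into m ≡ 143 (mod 149) gives 542673t ≡ 25 (mod 149), and since 15⁻¹ ≡ 10 (mod 149), t ≡ 101. Hence m ≡ 114848 + 542673·101 = 54924821 (mod 80858277).

54924821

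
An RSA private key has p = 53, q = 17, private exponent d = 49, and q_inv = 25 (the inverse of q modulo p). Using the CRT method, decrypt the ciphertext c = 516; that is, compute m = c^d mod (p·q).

720

d_p = d mod (p−1) = 49 mod 52 = 49; d_q = d mod (q−1) = 1.
m₁ = c^(d_p) mod p: c ≡ 39 (mod 53), and 39^49 mod 53 = 31.
m₂ = c^(d_q) mod q: c ≡ 6 (mod 17), and 6^1 mod 17 = 6.
h = q_inv·(m₁ − m₂) mod p = 25·(31 − 6) mod 53 = 42.
m = m₂ + h·q = 6 + 42·17 = 720.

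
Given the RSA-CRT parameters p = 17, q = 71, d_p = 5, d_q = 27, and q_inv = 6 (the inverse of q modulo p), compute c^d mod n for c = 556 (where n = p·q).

173

m₁ = c^(d_p) mod p: c ≡ 12 (mod 17), and 12^5 mod 17 = 3.
m₂ = c^(d_q) mod q: c ≡ 59 (mod 71), and 59^27 mod 71 = 31.
h = q_inv·(m₁ − m₂) mod p = 6·(3 − 31) mod 17 = 2.
m = m₂ + h·q = 31 + 2·71 = 173.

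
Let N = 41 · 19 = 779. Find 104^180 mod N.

286

Mod 41: 104 ≡ 22; by Fermat, exponent reduces to 180 mod 40 = 20; 22^20 ≡ 40 (mod 41).
Mod 19: 104 ≡ 9; since 18 | 180, by Fermat 9^180 ≡ 1 (mod 19).
Combine by CRT: x ≡ 40 (mod 41), x ≡ 1 (mod 19) ⇒ x ≡ 286 (mod 779).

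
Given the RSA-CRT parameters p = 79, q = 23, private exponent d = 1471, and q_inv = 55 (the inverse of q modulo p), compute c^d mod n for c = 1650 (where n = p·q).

1707

d_p = d mod (p−1) = 1471 mod 78 = 67; d_q = d mod (q−1) = 19.
m₁ = c^(d_p) mod p: c ≡ 70 (mod 79), and 70^67 mod 79 = 48.
m₂ = c^(d_q) mod q: c ≡ 17 (mod 23), and 17^19 mod 23 = 5.
h = q_inv·(m₁ − m₂) mod p = 55·(48 − 5) mod 79 = 74.
m = m₂ + h·q = 5 + 74·23 = 1707.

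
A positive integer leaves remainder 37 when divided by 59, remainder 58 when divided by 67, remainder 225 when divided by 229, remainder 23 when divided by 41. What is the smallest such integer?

19471866

The moduli are pairwise coprime; N = 59·67·229·41 = 37114717.
N/59 = 629063; 629063 ≡ 5 (mod 59); 5·12 ≡ 1, so inverse 12.
N/67 = 553951; 553951 ≡ 62 (mod 67); 62·40 ≡ 1, so inverse 40.
N/229 = 162073; 162073 ≡ 170 (mod 229); 170·163 ≡ 1, so inverse 163.
N/41 = 905237; 905237 ≡ 39 (mod 41); 39·20 ≡ 1, so inverse 20.
k ≡ 37·629063·12 + 58·553951·40 + 225·162073·163 + 23·905237·20 = 7924906587.
7924906587 mod 37114717 = 19471866.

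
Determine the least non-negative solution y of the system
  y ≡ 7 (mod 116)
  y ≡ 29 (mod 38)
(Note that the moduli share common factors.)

gcd(116, 38) = 2 and 2 | (29 − 7), so the pair is consistent; merging gives y ≡ 1283 (mod 2204), where 2204 = lcm(116, 38).
The solution is unique modulo lcm(116, 38) = 2204.

1283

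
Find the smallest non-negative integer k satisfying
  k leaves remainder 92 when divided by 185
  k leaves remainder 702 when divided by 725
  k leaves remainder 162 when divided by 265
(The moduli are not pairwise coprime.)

1219427

gcd(185, 725) = 5 and 5 | (702 − 92), so the pair is consistent; merging gives k ≡ 12302 (mod 26825), where 26825 = lcm(185, 725).
gcd(26825, 265) = 5 and 5 | (162 − 12302), so the pair is consistent; merging gives k ≡ 1219427 (mod 1421725), where 1421725 = lcm(26825, 265).
The solution is unique modulo lcm(185, 725, 265) = 1421725.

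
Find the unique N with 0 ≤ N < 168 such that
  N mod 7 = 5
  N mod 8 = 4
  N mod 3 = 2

68

The moduli are pairwise coprime; M = 7·8·3 = 168.
M/7 = 24; 24 ≡ 3 (mod 7); 3·5 ≡ 1, so inverse 5.
M/8 = 21; 21 ≡ 5 (mod 8); 5·5 ≡ 1, so inverse 5.
M/3 = 56; 56 ≡ 2 (mod 3); 2·2 ≡ 1, so inverse 2.
N ≡ 5·24·5 + 4·21·5 + 2·56·2 = 1244.
1244 mod 168 = 68.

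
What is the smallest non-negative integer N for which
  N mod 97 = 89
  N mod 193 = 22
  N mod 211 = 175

1484771

From N ≡ 89 (mod 97) write N = 89 + 97t. Substituting into N ≡ 22 (mod 193) gives 97t ≡ 126 (mod 193), and since 97⁻¹ ≡ 2 (mod 193), t ≡ 59. Hence N ≡ 89 + 97·59 = 5812 (mod 18721).
From N ≡ 5812 (mod 18721) write N = 5812 + 18721t. Substituting into N ≡ 175 (mod 211) gives 18721t ≡ 60 (mod 211), and since 153⁻¹ ≡ 40 (mod 211), t ≡ 79. Hence N ≡ 5812 + 18721·79 = 1484771 (mod 3950131).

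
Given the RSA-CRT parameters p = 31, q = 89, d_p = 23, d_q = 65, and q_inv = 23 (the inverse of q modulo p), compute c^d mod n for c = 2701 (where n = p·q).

m₁ = c^(d_p) mod p: c ≡ 4 (mod 31), and 4^23 mod 31 = 2.
m₂ = c^(d_q) mod q: c ≡ 31 (mod 89), and 31^65 mod 89 = 70.
h = q_inv·(m₁ − m₂) mod p = 23·(2 − 70) mod 31 = 17.
m = m₂ + h·q = 70 + 17·89 = 1583.

1583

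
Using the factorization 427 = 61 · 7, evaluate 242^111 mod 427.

155

Mod 61: 242 ≡ 59; by Fermat, exponent reduces to 111 mod 60 = 51; 59^51 ≡ 33 (mod 61).
Mod 7: 242 ≡ 4; by Fermat, exponent reduces to 111 mod 6 = 3; 4^3 ≡ 1 (mod 7).
Combine by CRT: x ≡ 33 (mod 61), x ≡ 1 (mod 7) ⇒ x ≡ 155 (mod 427).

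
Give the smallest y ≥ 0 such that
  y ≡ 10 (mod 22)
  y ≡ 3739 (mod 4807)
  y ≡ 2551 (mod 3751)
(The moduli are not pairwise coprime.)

2662010

gcd(22, 4807) = 11 and 11 | (3739 − 10), so the pair is consistent; merging gives y ≡ 8546 (mod 9614), where 9614 = lcm(22, 4807).
gcd(9614, 3751) = 11 and 11 | (2551 − 8546), so the pair is consistent; merging gives y ≡ 2662010 (mod 3278374), where 3278374 = lcm(9614, 3751).
The solution is unique modulo lcm(22, 4807, 3751) = 3278374.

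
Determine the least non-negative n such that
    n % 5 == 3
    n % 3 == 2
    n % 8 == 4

The moduli are pairwise coprime; M = 5·3·8 = 120.
M/5 = 24; 24 ≡ 4 (mod 5); 4·4 ≡ 1, so inverse 4.
M/3 = 40; 40 ≡ 1 (mod 3), inverse 1.
M/8 = 15; 15 ≡ 7 (mod 8); 7·7 ≡ 1, so inverse 7.
n ≡ 3·24·4 + 2·40·1 + 4·15·7 = 788.
788 mod 120 = 68.

68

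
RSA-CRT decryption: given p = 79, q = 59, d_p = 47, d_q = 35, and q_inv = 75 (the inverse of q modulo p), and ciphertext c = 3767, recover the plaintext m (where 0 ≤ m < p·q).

m₁ = c^(d_p) mod p: c ≡ 54 (mod 79), and 54^47 mod 79 = 48.
m₂ = c^(d_q) mod q: c ≡ 50 (mod 59), and 50^35 mod 59 = 31.
h = q_inv·(m₁ − m₂) mod p = 75·(48 − 31) mod 79 = 11.
m = m₂ + h·q = 31 + 11·59 = 680.

680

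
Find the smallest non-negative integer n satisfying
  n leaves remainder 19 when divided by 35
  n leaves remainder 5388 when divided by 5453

gcd(35, 5453) = 7 and 7 | (5388 − 19), so the pair is consistent; merging gives n ≡ 16294 (mod 27265), where 27265 = lcm(35, 5453).
The solution is unique modulo lcm(35, 5453) = 27265.

16294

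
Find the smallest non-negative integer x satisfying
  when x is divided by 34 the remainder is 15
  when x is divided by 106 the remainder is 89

831

gcd(34, 106) = 2 and 2 | (89 − 15), so the pair is consistent; merging gives x ≡ 831 (mod 1802), where 1802 = lcm(34, 106).
The solution is unique modulo lcm(34, 106) = 1802.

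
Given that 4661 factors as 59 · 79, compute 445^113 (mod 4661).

Mod 59: 445 ≡ 32; by Fermat, exponent reduces to 113 mod 58 = 55; 32^55 ≡ 18 (mod 59).
Mod 79: 445 ≡ 50; by Fermat, exponent reduces to 113 mod 78 = 35; 50^35 ≡ 13 (mod 79).
Combine by CRT: x ≡ 18 (mod 59), x ≡ 13 (mod 79) ⇒ x ≡ 1198 (mod 4661).

1198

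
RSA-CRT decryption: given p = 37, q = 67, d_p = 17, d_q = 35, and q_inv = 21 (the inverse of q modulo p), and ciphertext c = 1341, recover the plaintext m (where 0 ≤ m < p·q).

m₁ = c^(d_p) mod p: c ≡ 9 (mod 37), and 9^17 mod 37 = 33.
m₂ = c^(d_q) mod q: c ≡ 1 (mod 67), and 1^35 mod 67 = 1.
h = q_inv·(m₁ − m₂) mod p = 21·(33 − 1) mod 37 = 6.
m = m₂ + h·q = 1 + 6·67 = 403.

403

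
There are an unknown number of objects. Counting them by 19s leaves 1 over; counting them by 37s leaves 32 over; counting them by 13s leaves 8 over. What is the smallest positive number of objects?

476

The moduli are pairwise coprime; M = 19·37·13 = 9139.
M/19 = 481; 481 ≡ 6 (mod 19); 6·16 ≡ 1, so inverse 16.
M/37 = 247; 247 ≡ 25 (mod 37); 25·3 ≡ 1, so inverse 3.
M/13 = 703; 703 ≡ 1 (mod 13), inverse 1.
N ≡ 1·481·16 + 32·247·3 + 8·703·1 = 37032.
37032 mod 9139 = 476.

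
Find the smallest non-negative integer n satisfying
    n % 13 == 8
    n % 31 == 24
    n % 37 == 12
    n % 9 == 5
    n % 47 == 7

The moduli are pairwise coprime; M = 13·31·37·9·47 = 6307353.
M/13 = 485181; 485181 ≡ 8 (mod 13); 8·5 ≡ 1, so inverse 5.
M/31 = 203463; 203463 ≡ 10 (mod 31); 10·28 ≡ 1, so inverse 28.
M/37 = 170469; 170469 ≡ 10 (mod 37); 10·26 ≡ 1, so inverse 26.
M/9 = 700817; 700817 ≡ 5 (mod 9); 5·2 ≡ 1, so inverse 2.
M/47 = 134199; 134199 ≡ 14 (mod 47); 14·37 ≡ 1, so inverse 37.
n ≡ 8·485181·5 + 24·203463·28 + 12·170469·26 + 5·700817·2 + 7·134199·37 = 251086415.
251086415 mod 6307353 = 5099648.

5099648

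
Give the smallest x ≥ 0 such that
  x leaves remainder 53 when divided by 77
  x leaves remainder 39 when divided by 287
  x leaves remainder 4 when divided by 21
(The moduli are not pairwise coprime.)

Combine the congruences pairwise.
gcd(77, 287) = 7 and 7 | (39 − 53), so the pair is consistent; merging gives x ≡ 900 (mod 3157), where 3157 = lcm(77, 287).
gcd(3157, 21) = 7 and 7 | (4 − 900), so the pair is consistent; merging gives x ≡ 4057 (mod 9471), where 9471 = lcm(3157, 21).
The solution is unique modulo lcm(77, 287, 21) = 9471.

4057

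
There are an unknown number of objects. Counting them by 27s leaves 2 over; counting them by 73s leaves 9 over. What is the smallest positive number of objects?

812

From N ≡ 2 (mod 27) write N = 2 + 27t. Substituting into N ≡ 9 (mod 73) gives 27t ≡ 7 (mod 73), and since 27⁻¹ ≡ 46 (mod 73), t ≡ 30. Hence N ≡ 2 + 27·30 = 812 (mod 1971).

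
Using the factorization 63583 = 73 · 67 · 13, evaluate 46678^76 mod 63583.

Mod 73: 46678 ≡ 31; by Fermat, exponent reduces to 76 mod 72 = 4; 31^4 ≡ 71 (mod 73).
Mod 67: 46678 ≡ 46; by Fermat, exponent reduces to 76 mod 66 = 10; 46^10 ≡ 56 (mod 67).
Mod 13: 46678 ≡ 8; by Fermat, exponent reduces to 76 mod 12 = 4; 8^4 ≡ 1 (mod 13).
Combine by CRT: x ≡ 71 (mod 73), x ≡ 56 (mod 67), x ≡ 1 (mod 13) ⇒ x ≡ 56135 (mod 63583).

56135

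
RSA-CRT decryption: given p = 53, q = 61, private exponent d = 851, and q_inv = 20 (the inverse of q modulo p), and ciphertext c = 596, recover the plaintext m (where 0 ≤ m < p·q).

1477

d_p = d mod (p−1) = 851 mod 52 = 19; d_q = d mod (q−1) = 11.
m₁ = c^(d_p) mod p: c ≡ 13 (mod 53), and 13^19 mod 53 = 46.
m₂ = c^(d_q) mod q: c ≡ 47 (mod 61), and 47^11 mod 61 = 13.
h = q_inv·(m₁ − m₂) mod p = 20·(46 − 13) mod 53 = 24.
m = m₂ + h·q = 13 + 24·61 = 1477.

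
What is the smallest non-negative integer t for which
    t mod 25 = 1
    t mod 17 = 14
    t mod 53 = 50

Combine the congruences pairwise.
From t ≡ 1 (mod 25) write t = 1 + 25s. Substituting into t ≡ 14 (mod 17) gives 25s ≡ 13 (mod 17), and since 8⁻¹ ≡ 15 (mod 17), s ≡ 8. Hence t ≡ 1 + 25·8 = 201 (mod 425).
From t ≡ 201 (mod 425) write t = 201 + 425s. Substituting into t ≡ 50 (mod 53) gives 425s ≡ 8 (mod 53), and since 1⁻¹ ≡ 1 (mod 53), s ≡ 8. Hence t ≡ 201 + 425·8 = 3601 (mod 22525).

3601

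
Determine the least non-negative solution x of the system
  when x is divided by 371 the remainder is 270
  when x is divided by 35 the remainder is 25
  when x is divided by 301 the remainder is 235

55920

Combine the congruences pairwise.
gcd(371, 35) = 7 and 7 | (25 − 270), so the pair is consistent; merging gives x ≡ 270 (mod 1855), where 1855 = lcm(371, 35).
gcd(1855, 301) = 7 and 7 | (235 − 270), so the pair is consistent; merging gives x ≡ 55920 (mod 79765), where 79765 = lcm(1855, 301).
The solution is unique modulo lcm(371, 35, 301) = 79765.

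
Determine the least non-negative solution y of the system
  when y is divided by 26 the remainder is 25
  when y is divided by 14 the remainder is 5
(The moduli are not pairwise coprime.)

103

gcd(26, 14) = 2 and 2 | (5 − 25), so the pair is consistent; merging gives y ≡ 103 (mod 182), where 182 = lcm(26, 14).
The solution is unique modulo lcm(26, 14) = 182.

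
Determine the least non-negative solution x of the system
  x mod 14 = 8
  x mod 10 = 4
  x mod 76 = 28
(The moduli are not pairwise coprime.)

484

gcd(14, 10) = 2 and 2 | (4 − 8), so the pair is consistent; merging gives x ≡ 64 (mod 70), where 70 = lcm(14, 10).
gcd(70, 76) = 2 and 2 | (28 − 64), so the pair is consistent; merging gives x ≡ 484 (mod 2660), where 2660 = lcm(70, 76).
The solution is unique modulo lcm(14, 10, 76) = 2660.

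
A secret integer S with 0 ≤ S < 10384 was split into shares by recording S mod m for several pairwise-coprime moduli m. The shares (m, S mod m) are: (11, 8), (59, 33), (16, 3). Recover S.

7939

From S ≡ 8 (mod 11) write S = 8 + 11t. Substituting into S ≡ 33 (mod 59) gives 11t ≡ 25 (mod 59), and since 11⁻¹ ≡ 43 (mod 59), t ≡ 13. Hence S ≡ 8 + 11·13 = 151 (mod 649).
From S ≡ 151 (mod 649) write S = 151 + 649t. Substituting into S ≡ 3 (mod 16) gives 649t ≡ 12 (mod 16), and since 9⁻¹ ≡ 9 (mod 16), t ≡ 12. Hence S ≡ 151 + 649·12 = 7939 (mod 10384).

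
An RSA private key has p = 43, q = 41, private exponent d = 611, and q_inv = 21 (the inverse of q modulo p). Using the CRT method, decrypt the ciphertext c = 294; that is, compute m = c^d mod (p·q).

350

d_p = d mod (p−1) = 611 mod 42 = 23; d_q = d mod (q−1) = 11.
m₁ = c^(d_p) mod p: c ≡ 36 (mod 43), and 36^23 mod 43 = 6.
m₂ = c^(d_q) mod q: c ≡ 7 (mod 41), and 7^11 mod 41 = 22.
h = q_inv·(m₁ − m₂) mod p = 21·(6 − 22) mod 43 = 8.
m = m₂ + h·q = 22 + 8·41 = 350.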